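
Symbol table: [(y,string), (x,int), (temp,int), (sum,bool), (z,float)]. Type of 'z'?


Lookup 'z' → type float


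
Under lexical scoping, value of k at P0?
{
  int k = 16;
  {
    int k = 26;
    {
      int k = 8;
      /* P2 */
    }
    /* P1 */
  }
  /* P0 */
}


k declared in the same block as P0
k = 16


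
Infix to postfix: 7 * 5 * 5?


Left to right (same or higher precedence on left)
Postfix: 7 5 * 5 *


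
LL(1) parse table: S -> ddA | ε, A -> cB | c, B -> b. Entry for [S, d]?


For [S, d]: 'd' ∈ FIRST(ddA)
Entry: S -> ddA


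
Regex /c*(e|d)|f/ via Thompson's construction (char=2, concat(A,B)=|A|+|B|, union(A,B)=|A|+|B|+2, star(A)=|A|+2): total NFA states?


Syntax tree has 4 char leaf(s), 2 union(s), 1 star(s)
chars contribute 4×2 = 8; each union adds +2; each star adds +2
Total: 8 + 4 + 2 = 14 states


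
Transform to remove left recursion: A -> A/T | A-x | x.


Left-recursive alternatives: A/T, A-x; non-recursive: x
Introduce A': A -> xA', A' -> /TA' | -xA' | ε


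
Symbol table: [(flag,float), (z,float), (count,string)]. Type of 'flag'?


Lookup 'flag' → type float


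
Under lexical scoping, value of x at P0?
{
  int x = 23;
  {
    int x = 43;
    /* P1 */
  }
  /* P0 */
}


x declared in the same block as P0
x = 23


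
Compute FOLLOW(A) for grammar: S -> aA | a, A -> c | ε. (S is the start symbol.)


$ ∈ FOLLOW(S). For each A -> αBβ: add FIRST(β)\{ε} to FOLLOW(B); if β nullable, add FOLLOW(A).
FOLLOW(A) = {$}


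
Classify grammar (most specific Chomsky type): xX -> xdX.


LHS has context (more than one symbol) and |LHS| ≤ |RHS|
Classification: Type 1 (Context-Sensitive)


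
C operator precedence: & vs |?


'&' is bitwise AND (level 5); '|' is bitwise OR (level 3)
Higher level binds tighter
'&' has higher precedence than '|'


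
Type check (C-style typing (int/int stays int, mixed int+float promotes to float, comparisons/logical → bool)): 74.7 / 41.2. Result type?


Operand types: float / float
Rule: mixed int/float promotes to float; int/int stays int
Result type: float


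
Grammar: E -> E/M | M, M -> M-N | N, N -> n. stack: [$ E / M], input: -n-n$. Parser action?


'-' can extend M; shift to build M -> M-N
Action: shift


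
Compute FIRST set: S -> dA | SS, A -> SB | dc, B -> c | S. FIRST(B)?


Per alternative of B: FIRST(c) = {c}; FIRST(S) = {d}
FIRST(B) = {c, d}


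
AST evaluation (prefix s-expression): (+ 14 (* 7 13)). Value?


Evaluate inner: (* 7 13) = 91
Evaluate root: (+ 14 91) = 105
Result: 105


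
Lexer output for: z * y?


Scan left to right, longest-match per lexeme
Tokens: ID(z), OP(*), ID(y)


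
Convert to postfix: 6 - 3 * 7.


* has higher precedence, evaluate 3*7 first
Postfix: 6 3 7 * -


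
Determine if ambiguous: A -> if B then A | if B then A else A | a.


dangling else: 'if B then if B then a else a' parses two ways
Ambiguous


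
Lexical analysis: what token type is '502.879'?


Pattern: digits with a decimal point
Type: FLOAT_LITERAL


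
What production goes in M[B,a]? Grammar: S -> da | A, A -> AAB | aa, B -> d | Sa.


For [B, a]: 'a' ∈ FIRST(Sa)
Entry: B -> Sa


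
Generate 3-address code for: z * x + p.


Break into single-operator statements:
t1 = z * x
t2 = t1 + p


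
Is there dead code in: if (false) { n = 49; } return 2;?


condition is constant false, so the whole block is unreachable
Dead: 'if (false) { n = 49; }'


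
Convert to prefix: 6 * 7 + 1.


left-to-right (same/higher precedence on left): tree is (+ (* 6 7) 1)
Prefix: + * 6 7 1


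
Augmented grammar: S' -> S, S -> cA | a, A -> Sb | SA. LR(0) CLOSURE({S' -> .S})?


Start: S' -> .S
For each item with dot before a nonterminal B, add B -> .γ for every B-production
Closure: [S' -> .S, S -> .cA, S -> .a]


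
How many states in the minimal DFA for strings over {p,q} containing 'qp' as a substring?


KMP-style automaton: 2 progress states + 1 absorbing accept = 3
Minimal DFA: 3 states


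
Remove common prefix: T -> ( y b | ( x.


Common prefix: '('
Factored: T -> ( T', T' -> y b | x


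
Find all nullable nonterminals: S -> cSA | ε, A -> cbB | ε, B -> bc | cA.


A nonterminal is nullable iff some alternative derives ε (directly, or every symbol in it is nullable)
Nullable: {A, S}


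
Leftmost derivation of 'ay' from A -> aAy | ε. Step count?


Derivation: A => aAy => ay
Steps: 2


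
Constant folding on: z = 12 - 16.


12 - 16 = -4 at compile time
Optimized: z = -4


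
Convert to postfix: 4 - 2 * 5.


* has higher precedence, evaluate 2*5 first
Postfix: 4 2 5 * -


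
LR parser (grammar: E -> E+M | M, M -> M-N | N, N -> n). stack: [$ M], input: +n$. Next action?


lookahead ∉ {-} so M won't extend; reduce E -> M
Action: reduce (E -> M)


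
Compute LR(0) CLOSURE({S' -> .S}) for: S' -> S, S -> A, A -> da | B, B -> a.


Start: S' -> .S
For each item with dot before a nonterminal B, add B -> .γ for every B-production
Closure: [S' -> .S, S -> .A, A -> .da, A -> .B, B -> .a]


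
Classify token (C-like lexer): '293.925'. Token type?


Pattern: digits with a decimal point
Type: FLOAT_LITERAL


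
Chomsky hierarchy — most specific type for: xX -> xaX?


LHS has context (more than one symbol) and |LHS| ≤ |RHS|
Classification: Type 1 (Context-Sensitive)


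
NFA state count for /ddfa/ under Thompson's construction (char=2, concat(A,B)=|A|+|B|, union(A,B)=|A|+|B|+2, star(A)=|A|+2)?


Syntax tree has 4 char leaf(s), 0 union(s), 0 star(s)
chars contribute 4×2 = 8; each union adds +2; each star adds +2
Total: 8 + 0 + 0 = 8 states


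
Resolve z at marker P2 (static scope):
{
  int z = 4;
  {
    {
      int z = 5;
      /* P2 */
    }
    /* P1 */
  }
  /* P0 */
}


z declared in the same block as P2
z = 5


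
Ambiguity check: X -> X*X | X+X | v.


'v*v+v' has two parse trees (no precedence encoded between * and +)
Ambiguous


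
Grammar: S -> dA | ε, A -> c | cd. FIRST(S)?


Per alternative of S: FIRST(dA) = {d}; FIRST(ε) = {ε}
FIRST(S) = {d, ε}


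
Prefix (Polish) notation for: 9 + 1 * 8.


'*' binds tighter: tree is (+ 9 (* 1 8))
Prefix: + 9 * 1 8


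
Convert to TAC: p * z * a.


Break into single-operator statements:
t1 = p * z
t2 = t1 * a


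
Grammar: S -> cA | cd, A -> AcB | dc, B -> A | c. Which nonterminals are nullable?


A nonterminal is nullable iff some alternative derives ε (directly, or every symbol in it is nullable)
Nullable: {}


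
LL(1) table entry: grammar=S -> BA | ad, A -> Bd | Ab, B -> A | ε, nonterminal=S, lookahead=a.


For [S, a]: 'a' ∈ FIRST(ad)
Entry: S -> ad


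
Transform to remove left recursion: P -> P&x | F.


Left-recursive alternatives: P&x; non-recursive: F
Introduce P': P -> FP', P' -> &xP' | ε


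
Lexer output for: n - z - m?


Scan left to right, longest-match per lexeme
Tokens: ID(n), OP(-), ID(z), OP(-), ID(m)


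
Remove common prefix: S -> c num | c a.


Common prefix: 'c'
Factored: S -> c S', S' -> num | a


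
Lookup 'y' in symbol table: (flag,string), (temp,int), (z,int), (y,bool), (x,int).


Lookup 'y' → type bool


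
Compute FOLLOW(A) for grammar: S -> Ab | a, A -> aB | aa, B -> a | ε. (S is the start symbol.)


$ ∈ FOLLOW(S). For each A -> αBβ: add FIRST(β)\{ε} to FOLLOW(B); if β nullable, add FOLLOW(A).
FOLLOW(A) = {b}


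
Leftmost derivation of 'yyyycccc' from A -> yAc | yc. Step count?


Derivation: A => yAc => yyAcc => yyyAccc => yyyycccc
Steps: 4


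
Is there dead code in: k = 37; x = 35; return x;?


k is assigned but never read
Dead: 'k = 37'


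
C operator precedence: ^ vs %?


'%' is multiplicative (level 10); '^' is bitwise XOR (level 4)
Higher level binds tighter
'%' has higher precedence than '^'


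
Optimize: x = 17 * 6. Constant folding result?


17 * 6 = 102 at compile time
Optimized: x = 102


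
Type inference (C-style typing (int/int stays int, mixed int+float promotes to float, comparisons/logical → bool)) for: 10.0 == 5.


Operand types: float == int
Rule: comparison yields bool
Result type: bool


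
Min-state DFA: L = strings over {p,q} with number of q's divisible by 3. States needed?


Track (count of q) mod 3: states 0..2, accept at 0
Minimal DFA: 3 states


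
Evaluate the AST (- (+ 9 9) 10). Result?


Evaluate inner: (+ 9 9) = 18
Evaluate root: (- 18 10) = 8
Result: 8


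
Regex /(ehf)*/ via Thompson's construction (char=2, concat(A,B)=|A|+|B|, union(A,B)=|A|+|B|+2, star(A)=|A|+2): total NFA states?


Syntax tree has 3 char leaf(s), 0 union(s), 1 star(s)
chars contribute 3×2 = 6; each union adds +2; each star adds +2
Total: 6 + 0 + 2 = 8 states


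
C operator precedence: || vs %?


'%' is multiplicative (level 10); '||' is logical OR (level 1)
Higher level binds tighter
'%' has higher precedence than '||'


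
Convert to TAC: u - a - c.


Break into single-operator statements:
t1 = u - a
t2 = t1 - c


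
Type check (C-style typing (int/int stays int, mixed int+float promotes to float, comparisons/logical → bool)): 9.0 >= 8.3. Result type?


Operand types: float >= float
Rule: comparison yields bool
Result type: bool


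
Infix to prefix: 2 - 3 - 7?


left-to-right (same/higher precedence on left): tree is (- (- 2 3) 7)
Prefix: - - 2 3 7


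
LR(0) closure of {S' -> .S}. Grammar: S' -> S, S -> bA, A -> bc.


Start: S' -> .S
For each item with dot before a nonterminal B, add B -> .γ for every B-production
Closure: [S' -> .S, S -> .bA]


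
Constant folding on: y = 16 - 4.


16 - 4 = 12 at compile time
Optimized: y = 12


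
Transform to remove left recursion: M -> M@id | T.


Left-recursive alternatives: M@id; non-recursive: T
Introduce M': M -> TM', M' -> @idM' | ε


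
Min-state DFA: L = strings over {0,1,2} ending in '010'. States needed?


Track the longest suffix of input matching a prefix of '010': 4 classes (prefixes of length 0..3)
Minimal DFA: 4 states


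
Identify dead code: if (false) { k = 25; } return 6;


condition is constant false, so the whole block is unreachable
Dead: 'if (false) { k = 25; }'


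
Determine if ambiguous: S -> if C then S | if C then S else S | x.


dangling else: 'if C then if C then x else x' parses two ways
Ambiguous


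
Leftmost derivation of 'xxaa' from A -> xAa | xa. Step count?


Derivation: A => xAa => xxaa
Steps: 2


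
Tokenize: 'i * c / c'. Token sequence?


Scan left to right, longest-match per lexeme
Tokens: ID(i), OP(*), ID(c), OP(/), ID(c)


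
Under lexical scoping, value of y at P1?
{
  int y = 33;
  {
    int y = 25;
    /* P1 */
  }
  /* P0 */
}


y declared in the same block as P1
y = 25


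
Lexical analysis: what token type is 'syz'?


Pattern: letter/underscore followed by alphanumerics, not a keyword
Type: IDENTIFIER


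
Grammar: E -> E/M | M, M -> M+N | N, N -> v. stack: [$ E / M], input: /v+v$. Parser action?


handle 'E/M' on top; lookahead ∈ FOLLOW(E) = {/, $}
Action: reduce (E -> E/M)


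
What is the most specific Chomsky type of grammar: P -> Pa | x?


Left-linear: every RHS is a terminal or one nonterminal followed by a terminal
Classification: Type 3 (Regular)


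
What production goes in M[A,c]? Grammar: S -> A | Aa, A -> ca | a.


For [A, c]: 'c' ∈ FIRST(ca)
Entry: A -> ca


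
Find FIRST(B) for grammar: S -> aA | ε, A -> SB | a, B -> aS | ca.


Per alternative of B: FIRST(aS) = {a}; FIRST(ca) = {c}
FIRST(B) = {a, c}


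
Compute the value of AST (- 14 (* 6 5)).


Evaluate inner: (* 6 5) = 30
Evaluate root: (- 14 30) = -16
Result: -16


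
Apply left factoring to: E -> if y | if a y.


Common prefix: 'if'
Factored: E -> if E', E' -> y | a y


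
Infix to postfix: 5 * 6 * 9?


Left to right (same or higher precedence on left)
Postfix: 5 6 * 9 *


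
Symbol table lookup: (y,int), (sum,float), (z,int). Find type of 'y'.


Lookup 'y' → type int


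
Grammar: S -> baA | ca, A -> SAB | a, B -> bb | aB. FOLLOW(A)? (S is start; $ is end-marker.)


$ ∈ FOLLOW(S). For each A -> αBβ: add FIRST(β)\{ε} to FOLLOW(B); if β nullable, add FOLLOW(A).
FOLLOW(A) = {$, a, b, c}


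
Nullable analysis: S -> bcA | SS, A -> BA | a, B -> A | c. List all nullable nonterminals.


A nonterminal is nullable iff some alternative derives ε (directly, or every symbol in it is nullable)
Nullable: {}


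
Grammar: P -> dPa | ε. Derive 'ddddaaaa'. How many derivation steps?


Derivation: P => dPa => ddPaa => dddPaaa => ddddPaaaa => ddddaaaa
Steps: 5


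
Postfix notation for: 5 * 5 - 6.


Left to right (same or higher precedence on left)
Postfix: 5 5 * 6 -


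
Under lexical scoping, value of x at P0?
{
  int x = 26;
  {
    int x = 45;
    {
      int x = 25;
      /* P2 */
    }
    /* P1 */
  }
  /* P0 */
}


x declared in the same block as P0
x = 26


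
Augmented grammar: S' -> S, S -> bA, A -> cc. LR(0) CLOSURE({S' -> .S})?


Start: S' -> .S
For each item with dot before a nonterminal B, add B -> .γ for every B-production
Closure: [S' -> .S, S -> .bA]


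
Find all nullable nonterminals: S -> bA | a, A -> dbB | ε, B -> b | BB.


A nonterminal is nullable iff some alternative derives ε (directly, or every symbol in it is nullable)
Nullable: {A}


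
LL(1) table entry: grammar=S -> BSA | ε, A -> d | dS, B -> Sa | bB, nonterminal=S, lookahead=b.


For [S, b]: 'b' ∈ FIRST(BSA)
Entry: S -> BSA


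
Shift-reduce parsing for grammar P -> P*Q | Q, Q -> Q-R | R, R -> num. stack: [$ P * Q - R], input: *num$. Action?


handle 'Q-R' on top
Action: reduce (Q -> Q-R)


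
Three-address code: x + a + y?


Break into single-operator statements:
t1 = x + a
t2 = t1 + y


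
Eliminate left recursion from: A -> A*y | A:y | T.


Left-recursive alternatives: A*y, A:y; non-recursive: T
Introduce A': A -> TA', A' -> *yA' | :yA' | ε


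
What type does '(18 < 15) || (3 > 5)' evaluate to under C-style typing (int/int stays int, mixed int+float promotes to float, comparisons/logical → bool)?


Operand types: bool || bool
Rule: logical operators take bool operands and yield bool
Result type: bool


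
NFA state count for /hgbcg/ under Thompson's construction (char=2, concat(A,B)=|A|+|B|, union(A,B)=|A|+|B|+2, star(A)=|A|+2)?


Syntax tree has 5 char leaf(s), 0 union(s), 0 star(s)
chars contribute 5×2 = 10; each union adds +2; each star adds +2
Total: 10 + 0 + 0 = 10 states


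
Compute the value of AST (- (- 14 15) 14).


Evaluate inner: (- 14 15) = -1
Evaluate root: (- -1 14) = -15
Result: -15


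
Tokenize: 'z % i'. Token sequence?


Scan left to right, longest-match per lexeme
Tokens: ID(z), OP(%), ID(i)


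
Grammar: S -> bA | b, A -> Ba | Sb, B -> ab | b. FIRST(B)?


Per alternative of B: FIRST(ab) = {a}; FIRST(b) = {b}
FIRST(B) = {a, b}


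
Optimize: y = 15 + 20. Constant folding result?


15 + 20 = 35 at compile time
Optimized: y = 35


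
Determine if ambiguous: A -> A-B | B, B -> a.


precedence layered via separate nonterminal B: deterministic
Unambiguous


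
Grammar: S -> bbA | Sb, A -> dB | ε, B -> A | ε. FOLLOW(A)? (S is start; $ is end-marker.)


$ ∈ FOLLOW(S). For each A -> αBβ: add FIRST(β)\{ε} to FOLLOW(B); if β nullable, add FOLLOW(A).
FOLLOW(A) = {$, b}


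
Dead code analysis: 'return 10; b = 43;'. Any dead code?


statement follows a return and is unreachable
Dead: 'b = 43'


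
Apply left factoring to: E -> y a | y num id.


Common prefix: 'y'
Factored: E -> y E', E' -> a | num id


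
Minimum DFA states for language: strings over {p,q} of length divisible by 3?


Track length mod 3: states 0..2, accept at 0
Minimal DFA: 3 states


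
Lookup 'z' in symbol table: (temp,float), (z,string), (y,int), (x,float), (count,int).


Lookup 'z' → type string


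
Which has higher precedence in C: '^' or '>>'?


'>>' is shift (level 8); '^' is bitwise XOR (level 4)
Higher level binds tighter
'>>' has higher precedence than '^'


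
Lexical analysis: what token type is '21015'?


Pattern: digits only
Type: INTEGER_LITERAL


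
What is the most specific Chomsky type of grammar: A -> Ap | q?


Left-linear: every RHS is a terminal or one nonterminal followed by a terminal
Classification: Type 3 (Regular)


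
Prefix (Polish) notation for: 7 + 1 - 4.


left-to-right (same/higher precedence on left): tree is (- (+ 7 1) 4)
Prefix: - + 7 1 4


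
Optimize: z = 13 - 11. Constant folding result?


13 - 11 = 2 at compile time
Optimized: z = 2


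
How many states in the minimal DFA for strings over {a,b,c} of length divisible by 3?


Track length mod 3: states 0..2, accept at 0
Minimal DFA: 3 states


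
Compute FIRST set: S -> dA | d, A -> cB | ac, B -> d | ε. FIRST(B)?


Per alternative of B: FIRST(d) = {d}; FIRST(ε) = {ε}
FIRST(B) = {d, ε}


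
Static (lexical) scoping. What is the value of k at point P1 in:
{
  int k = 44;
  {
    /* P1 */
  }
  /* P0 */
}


P1's block does not declare k; resolves to the enclosing declaration at depth 0
k = 44


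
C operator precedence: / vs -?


'/' is multiplicative (level 10); '-' is additive (level 9)
Higher level binds tighter
'/' has higher precedence than '-'


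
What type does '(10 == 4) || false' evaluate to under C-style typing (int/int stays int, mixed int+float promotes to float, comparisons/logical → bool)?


Operand types: bool || bool
Rule: logical operators take bool operands and yield bool
Result type: bool


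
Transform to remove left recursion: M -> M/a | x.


Left-recursive alternatives: M/a; non-recursive: x
Introduce M': M -> xM', M' -> /aM' | ε


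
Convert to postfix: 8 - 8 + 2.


Left to right (same or higher precedence on left)
Postfix: 8 8 - 2 +


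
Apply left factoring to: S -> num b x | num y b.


Common prefix: 'num'
Factored: S -> num S', S' -> b x | y b


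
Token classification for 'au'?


Pattern: letter/underscore followed by alphanumerics, not a keyword
Type: IDENTIFIER


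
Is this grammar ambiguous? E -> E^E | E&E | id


'id^id&id' has two parse trees (no precedence encoded between ^ and &)
Ambiguous


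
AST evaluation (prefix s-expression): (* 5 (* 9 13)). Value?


Evaluate inner: (* 9 13) = 117
Evaluate root: (* 5 117) = 585
Result: 585


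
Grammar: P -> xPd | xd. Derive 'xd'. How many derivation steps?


Derivation: P => xd
Steps: 1


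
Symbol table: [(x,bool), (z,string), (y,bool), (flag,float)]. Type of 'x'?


Lookup 'x' → type bool


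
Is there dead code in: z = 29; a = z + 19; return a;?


z is read by a's definition; a is returned
No dead code


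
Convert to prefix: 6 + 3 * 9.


'*' binds tighter: tree is (+ 6 (* 3 9))
Prefix: + 6 * 3 9


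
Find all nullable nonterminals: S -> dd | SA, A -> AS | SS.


A nonterminal is nullable iff some alternative derives ε (directly, or every symbol in it is nullable)
Nullable: {}


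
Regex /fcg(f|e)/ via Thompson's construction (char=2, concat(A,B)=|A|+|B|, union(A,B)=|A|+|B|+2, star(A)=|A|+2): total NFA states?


Syntax tree has 5 char leaf(s), 1 union(s), 0 star(s)
chars contribute 5×2 = 10; each union adds +2; each star adds +2
Total: 10 + 2 + 0 = 12 states


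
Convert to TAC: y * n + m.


Break into single-operator statements:
t1 = y * n
t2 = t1 + m


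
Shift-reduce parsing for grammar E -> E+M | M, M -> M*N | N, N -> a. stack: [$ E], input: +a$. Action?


shift '+' to continue E -> E+M
Action: shift


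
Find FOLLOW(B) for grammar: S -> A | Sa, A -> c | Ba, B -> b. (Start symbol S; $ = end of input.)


$ ∈ FOLLOW(S). For each A -> αBβ: add FIRST(β)\{ε} to FOLLOW(B); if β nullable, add FOLLOW(A).
FOLLOW(B) = {a}


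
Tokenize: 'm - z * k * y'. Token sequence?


Scan left to right, longest-match per lexeme
Tokens: ID(m), OP(-), ID(z), OP(*), ID(k), OP(*), ID(y)


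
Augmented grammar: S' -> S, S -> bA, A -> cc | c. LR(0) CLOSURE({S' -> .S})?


Start: S' -> .S
For each item with dot before a nonterminal B, add B -> .γ for every B-production
Closure: [S' -> .S, S -> .bA]


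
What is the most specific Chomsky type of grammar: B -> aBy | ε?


Single nonterminal LHS, but a^n y^n is not regular
Classification: Type 2 (Context-Free)


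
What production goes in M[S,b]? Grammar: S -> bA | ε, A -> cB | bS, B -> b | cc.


For [S, b]: 'b' ∈ FIRST(bA)
Entry: S -> bA


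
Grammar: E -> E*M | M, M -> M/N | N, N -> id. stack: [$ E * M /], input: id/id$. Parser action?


no handle; shift 'id'
Action: shift


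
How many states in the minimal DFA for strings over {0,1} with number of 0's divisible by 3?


Track (count of 0) mod 3: states 0..2, accept at 0
Minimal DFA: 3 states


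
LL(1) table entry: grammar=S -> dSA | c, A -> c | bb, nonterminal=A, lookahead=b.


For [A, b]: 'b' ∈ FIRST(bb)
Entry: A -> bb


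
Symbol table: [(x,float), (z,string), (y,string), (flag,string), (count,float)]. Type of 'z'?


Lookup 'z' → type string


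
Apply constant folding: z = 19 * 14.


19 * 14 = 266 at compile time
Optimized: z = 266


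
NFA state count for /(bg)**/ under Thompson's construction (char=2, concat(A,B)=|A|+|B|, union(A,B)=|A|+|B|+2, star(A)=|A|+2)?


Syntax tree has 2 char leaf(s), 0 union(s), 2 star(s)
chars contribute 2×2 = 4; each union adds +2; each star adds +2
Total: 4 + 0 + 4 = 8 states


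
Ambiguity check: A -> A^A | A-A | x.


'x^x-x' has two parse trees (no precedence encoded between ^ and -)
Ambiguous


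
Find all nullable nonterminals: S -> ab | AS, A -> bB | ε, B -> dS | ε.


A nonterminal is nullable iff some alternative derives ε (directly, or every symbol in it is nullable)
Nullable: {A, B}


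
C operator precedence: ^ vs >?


'>' is relational (level 7); '^' is bitwise XOR (level 4)
Higher level binds tighter
'>' has higher precedence than '^'


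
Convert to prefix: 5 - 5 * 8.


'*' binds tighter: tree is (- 5 (* 5 8))
Prefix: - 5 * 5 8


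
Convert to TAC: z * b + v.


Break into single-operator statements:
t1 = z * b
t2 = t1 + v


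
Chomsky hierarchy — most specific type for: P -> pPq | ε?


Single nonterminal LHS, but p^n q^n is not regular
Classification: Type 2 (Context-Free)


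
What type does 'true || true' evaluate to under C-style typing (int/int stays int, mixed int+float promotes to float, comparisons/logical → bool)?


Operand types: bool || bool
Rule: logical operators take bool operands and yield bool
Result type: bool


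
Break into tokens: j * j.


Scan left to right, longest-match per lexeme
Tokens: ID(j), OP(*), ID(j)


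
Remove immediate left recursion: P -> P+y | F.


Left-recursive alternatives: P+y; non-recursive: F
Introduce P': P -> FP', P' -> +yP' | ε


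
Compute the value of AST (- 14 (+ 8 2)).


Evaluate inner: (+ 8 2) = 10
Evaluate root: (- 14 10) = 4
Result: 4


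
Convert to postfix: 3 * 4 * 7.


Left to right (same or higher precedence on left)
Postfix: 3 4 * 7 *


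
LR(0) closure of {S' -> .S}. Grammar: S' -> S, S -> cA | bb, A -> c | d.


Start: S' -> .S
For each item with dot before a nonterminal B, add B -> .γ for every B-production
Closure: [S' -> .S, S -> .cA, S -> .bb]


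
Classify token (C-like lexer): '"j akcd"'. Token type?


Pattern: double-quoted sequence
Type: STRING_LITERAL


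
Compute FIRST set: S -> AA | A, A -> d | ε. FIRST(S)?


Per alternative of S: FIRST(AA) = {d, ε}; FIRST(A) = {d, ε}
FIRST(S) = {d, ε}


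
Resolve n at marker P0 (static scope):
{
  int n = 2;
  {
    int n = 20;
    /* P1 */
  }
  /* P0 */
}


n declared in the same block as P0
n = 2


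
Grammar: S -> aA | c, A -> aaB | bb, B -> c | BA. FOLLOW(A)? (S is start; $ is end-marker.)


$ ∈ FOLLOW(S). For each A -> αBβ: add FIRST(β)\{ε} to FOLLOW(B); if β nullable, add FOLLOW(A).
FOLLOW(A) = {$, a, b}


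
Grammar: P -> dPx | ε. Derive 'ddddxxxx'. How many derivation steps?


Derivation: P => dPx => ddPxx => dddPxxx => ddddPxxxx => ddddxxxx
Steps: 5


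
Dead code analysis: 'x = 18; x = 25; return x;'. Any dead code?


first assignment to x is overwritten before any read
Dead: 'x = 18'


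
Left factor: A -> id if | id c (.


Common prefix: 'id'
Factored: A -> id A', A' -> if | c (


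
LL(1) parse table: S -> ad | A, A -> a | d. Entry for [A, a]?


For [A, a]: 'a' ∈ FIRST(a)
Entry: A -> a


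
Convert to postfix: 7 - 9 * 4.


* has higher precedence, evaluate 9*4 first
Postfix: 7 9 4 * -


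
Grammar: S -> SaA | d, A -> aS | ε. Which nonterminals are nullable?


A nonterminal is nullable iff some alternative derives ε (directly, or every symbol in it is nullable)
Nullable: {A}


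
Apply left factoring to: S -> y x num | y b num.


Common prefix: 'y'
Factored: S -> y S', S' -> x num | b num


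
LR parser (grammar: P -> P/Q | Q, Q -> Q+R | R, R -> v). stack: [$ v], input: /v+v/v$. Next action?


'v' on top is the handle for R -> v
Action: reduce (R -> v)


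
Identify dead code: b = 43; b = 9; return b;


first assignment to b is overwritten before any read
Dead: 'b = 43'


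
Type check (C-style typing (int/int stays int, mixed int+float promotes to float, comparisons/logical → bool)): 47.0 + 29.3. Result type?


Operand types: float + float
Rule: mixed int/float promotes to float; int/int stays int
Result type: float


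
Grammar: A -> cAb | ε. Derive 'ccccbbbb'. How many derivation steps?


Derivation: A => cAb => ccAbb => cccAbbb => ccccAbbbb => ccccbbbb
Steps: 5


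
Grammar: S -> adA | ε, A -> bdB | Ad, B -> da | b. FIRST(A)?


Per alternative of A: FIRST(bdB) = {b}; FIRST(Ad) = {b}
FIRST(A) = {b}


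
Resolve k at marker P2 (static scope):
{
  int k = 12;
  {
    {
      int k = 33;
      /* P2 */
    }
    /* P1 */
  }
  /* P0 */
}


k declared in the same block as P2
k = 33


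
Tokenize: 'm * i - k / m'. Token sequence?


Scan left to right, longest-match per lexeme
Tokens: ID(m), OP(*), ID(i), OP(-), ID(k), OP(/), ID(m)


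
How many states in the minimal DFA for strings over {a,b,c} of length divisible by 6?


Track length mod 6: states 0..5, accept at 0
Minimal DFA: 6 states


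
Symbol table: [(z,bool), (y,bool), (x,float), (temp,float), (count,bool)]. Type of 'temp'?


Lookup 'temp' → type float


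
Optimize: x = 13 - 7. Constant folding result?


13 - 7 = 6 at compile time
Optimized: x = 6


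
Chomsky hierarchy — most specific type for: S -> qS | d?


Right-linear: every RHS is a terminal or a terminal followed by one nonterminal
Classification: Type 3 (Regular)


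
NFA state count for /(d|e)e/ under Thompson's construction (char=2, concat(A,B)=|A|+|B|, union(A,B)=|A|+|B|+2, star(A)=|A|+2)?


Syntax tree has 3 char leaf(s), 1 union(s), 0 star(s)
chars contribute 3×2 = 6; each union adds +2; each star adds +2
Total: 6 + 2 + 0 = 8 states


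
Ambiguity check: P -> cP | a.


right-linear, alternatives start with distinct terminals 'c' vs 'a': unique leftmost derivation
Unambiguous


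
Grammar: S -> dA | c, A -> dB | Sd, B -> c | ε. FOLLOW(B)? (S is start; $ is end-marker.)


$ ∈ FOLLOW(S). For each A -> αBβ: add FIRST(β)\{ε} to FOLLOW(B); if β nullable, add FOLLOW(A).
FOLLOW(B) = {$, d}


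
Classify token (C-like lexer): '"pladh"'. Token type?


Pattern: double-quoted sequence
Type: STRING_LITERAL


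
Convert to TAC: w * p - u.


Break into single-operator statements:
t1 = w * p
t2 = t1 - u


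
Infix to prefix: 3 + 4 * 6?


'*' binds tighter: tree is (+ 3 (* 4 6))
Prefix: + 3 * 4 6


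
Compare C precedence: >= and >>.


'>>' is shift (level 8); '>=' is relational (level 7)
Higher level binds tighter
'>>' has higher precedence than '>='


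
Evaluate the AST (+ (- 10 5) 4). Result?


Evaluate inner: (- 10 5) = 5
Evaluate root: (+ 5 4) = 9
Result: 9


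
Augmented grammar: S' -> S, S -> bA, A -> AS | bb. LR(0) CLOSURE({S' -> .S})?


Start: S' -> .S
For each item with dot before a nonterminal B, add B -> .γ for every B-production
Closure: [S' -> .S, S -> .bA]


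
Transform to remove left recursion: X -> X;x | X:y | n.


Left-recursive alternatives: X;x, X:y; non-recursive: n
Introduce X': X -> nX', X' -> ;xX' | :yX' | ε


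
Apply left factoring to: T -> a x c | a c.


Common prefix: 'a'
Factored: T -> a T', T' -> x c | c


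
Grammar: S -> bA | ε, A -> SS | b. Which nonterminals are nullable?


A nonterminal is nullable iff some alternative derives ε (directly, or every symbol in it is nullable)
Nullable: {A, S}


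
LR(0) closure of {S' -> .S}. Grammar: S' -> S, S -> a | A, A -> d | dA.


Start: S' -> .S
For each item with dot before a nonterminal B, add B -> .γ for every B-production
Closure: [S' -> .S, S -> .a, S -> .A, A -> .d, A -> .dA]


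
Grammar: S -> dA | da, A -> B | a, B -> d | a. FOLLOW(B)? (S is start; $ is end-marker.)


$ ∈ FOLLOW(S). For each A -> αBβ: add FIRST(β)\{ε} to FOLLOW(B); if β nullable, add FOLLOW(A).
FOLLOW(B) = {$}


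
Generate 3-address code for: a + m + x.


Break into single-operator statements:
t1 = a + m
t2 = t1 + x


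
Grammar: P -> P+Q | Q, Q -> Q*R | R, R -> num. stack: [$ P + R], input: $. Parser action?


'R' (not preceded by Q*) is the handle for Q -> R
Action: reduce (Q -> R)


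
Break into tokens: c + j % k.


Scan left to right, longest-match per lexeme
Tokens: ID(c), OP(+), ID(j), OP(%), ID(k)


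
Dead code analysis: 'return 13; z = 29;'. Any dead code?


statement follows a return and is unreachable
Dead: 'z = 29'


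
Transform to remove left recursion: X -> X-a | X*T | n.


Left-recursive alternatives: X-a, X*T; non-recursive: n
Introduce X': X -> nX', X' -> -aX' | *TX' | ε


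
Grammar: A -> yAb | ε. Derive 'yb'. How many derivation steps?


Derivation: A => yAb => yb
Steps: 2


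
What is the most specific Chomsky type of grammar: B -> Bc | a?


Left-linear: every RHS is a terminal or one nonterminal followed by a terminal
Classification: Type 3 (Regular)


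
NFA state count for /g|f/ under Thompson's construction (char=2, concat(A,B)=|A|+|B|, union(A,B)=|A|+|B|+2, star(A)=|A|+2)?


Syntax tree has 2 char leaf(s), 1 union(s), 0 star(s)
chars contribute 2×2 = 4; each union adds +2; each star adds +2
Total: 4 + 2 + 0 = 6 states


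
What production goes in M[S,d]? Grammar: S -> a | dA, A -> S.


For [S, d]: 'd' ∈ FIRST(dA)
Entry: S -> dA


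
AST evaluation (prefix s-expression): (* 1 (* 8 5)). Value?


Evaluate inner: (* 8 5) = 40
Evaluate root: (* 1 40) = 40
Result: 40


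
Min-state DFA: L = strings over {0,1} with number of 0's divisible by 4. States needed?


Track (count of 0) mod 4: states 0..3, accept at 0
Minimal DFA: 4 states


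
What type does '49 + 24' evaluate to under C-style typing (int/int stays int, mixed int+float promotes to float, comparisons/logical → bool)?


Operand types: int + int
Rule: mixed int/float promotes to float; int/int stays int
Result type: int


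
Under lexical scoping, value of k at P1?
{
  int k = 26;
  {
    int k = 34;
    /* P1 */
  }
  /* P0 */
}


k declared in the same block as P1
k = 34


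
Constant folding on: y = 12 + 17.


12 + 17 = 29 at compile time
Optimized: y = 29


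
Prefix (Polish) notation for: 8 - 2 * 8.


'*' binds tighter: tree is (- 8 (* 2 8))
Prefix: - 8 * 2 8


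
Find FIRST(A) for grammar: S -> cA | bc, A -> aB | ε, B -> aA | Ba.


Per alternative of A: FIRST(aB) = {a}; FIRST(ε) = {ε}
FIRST(A) = {a, ε}


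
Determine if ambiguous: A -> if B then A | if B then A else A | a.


dangling else: 'if B then if B then a else a' parses two ways
Ambiguous


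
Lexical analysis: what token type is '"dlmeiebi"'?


Pattern: double-quoted sequence
Type: STRING_LITERAL


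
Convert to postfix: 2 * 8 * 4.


Left to right (same or higher precedence on left)
Postfix: 2 8 * 4 *


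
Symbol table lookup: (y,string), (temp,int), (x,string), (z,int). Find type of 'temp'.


Lookup 'temp' → type int


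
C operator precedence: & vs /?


'/' is multiplicative (level 10); '&' is bitwise AND (level 5)
Higher level binds tighter
'/' has higher precedence than '&'


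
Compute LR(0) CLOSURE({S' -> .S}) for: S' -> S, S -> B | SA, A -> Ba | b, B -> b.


Start: S' -> .S
For each item with dot before a nonterminal B, add B -> .γ for every B-production
Closure: [S' -> .S, S -> .B, S -> .SA, B -> .b]


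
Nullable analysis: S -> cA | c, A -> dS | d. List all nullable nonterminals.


A nonterminal is nullable iff some alternative derives ε (directly, or every symbol in it is nullable)
Nullable: {}


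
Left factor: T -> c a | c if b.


Common prefix: 'c'
Factored: T -> c T', T' -> a | if b


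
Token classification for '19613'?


Pattern: digits only
Type: INTEGER_LITERAL


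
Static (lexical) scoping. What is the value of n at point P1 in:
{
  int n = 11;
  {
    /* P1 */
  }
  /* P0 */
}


P1's block does not declare n; resolves to the enclosing declaration at depth 0
n = 11


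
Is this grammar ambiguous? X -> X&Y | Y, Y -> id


precedence layered via separate nonterminal Y: deterministic
Unambiguous


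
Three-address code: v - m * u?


Break into single-operator statements:
t1 = m * u
t2 = v - t1


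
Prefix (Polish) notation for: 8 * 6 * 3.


left-to-right (same/higher precedence on left): tree is (* (* 8 6) 3)
Prefix: * * 8 6 3


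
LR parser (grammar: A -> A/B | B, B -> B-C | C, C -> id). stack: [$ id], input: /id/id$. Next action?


'id' on top is the handle for C -> id
Action: reduce (C -> id)


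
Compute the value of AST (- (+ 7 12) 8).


Evaluate inner: (+ 7 12) = 19
Evaluate root: (- 19 8) = 11
Result: 11


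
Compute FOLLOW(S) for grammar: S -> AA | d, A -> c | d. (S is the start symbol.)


$ ∈ FOLLOW(S). For each A -> αBβ: add FIRST(β)\{ε} to FOLLOW(B); if β nullable, add FOLLOW(A).
FOLLOW(S) = {$}


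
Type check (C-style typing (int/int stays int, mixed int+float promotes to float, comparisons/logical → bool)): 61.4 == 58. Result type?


Operand types: float == int
Rule: comparison yields bool
Result type: bool


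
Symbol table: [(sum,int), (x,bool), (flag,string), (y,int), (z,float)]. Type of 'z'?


Lookup 'z' → type float


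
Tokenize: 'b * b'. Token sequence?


Scan left to right, longest-match per lexeme
Tokens: ID(b), OP(*), ID(b)


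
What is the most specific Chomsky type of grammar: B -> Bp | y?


Left-linear: every RHS is a terminal or one nonterminal followed by a terminal
Classification: Type 3 (Regular)


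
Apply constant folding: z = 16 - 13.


16 - 13 = 3 at compile time
Optimized: z = 3


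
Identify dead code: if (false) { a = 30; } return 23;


condition is constant false, so the whole block is unreachable
Dead: 'if (false) { a = 30; }'


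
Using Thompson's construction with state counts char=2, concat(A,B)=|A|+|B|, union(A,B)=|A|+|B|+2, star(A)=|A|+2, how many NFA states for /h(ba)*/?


Syntax tree has 3 char leaf(s), 0 union(s), 1 star(s)
chars contribute 3×2 = 6; each union adds +2; each star adds +2
Total: 6 + 0 + 2 = 8 states


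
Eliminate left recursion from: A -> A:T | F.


Left-recursive alternatives: A:T; non-recursive: F
Introduce A': A -> FA', A' -> :TA' | ε


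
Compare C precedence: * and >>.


'*' is multiplicative (level 10); '>>' is shift (level 8)
Higher level binds tighter
'*' has higher precedence than '>>'


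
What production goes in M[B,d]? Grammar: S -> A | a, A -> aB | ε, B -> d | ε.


For [B, d]: 'd' ∈ FIRST(d)
Entry: B -> d


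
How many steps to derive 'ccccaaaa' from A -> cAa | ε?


Derivation: A => cAa => ccAaa => cccAaaa => ccccAaaaa => ccccaaaa
Steps: 5


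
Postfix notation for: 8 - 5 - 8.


Left to right (same or higher precedence on left)
Postfix: 8 5 - 8 -


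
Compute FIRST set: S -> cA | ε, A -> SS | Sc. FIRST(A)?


Per alternative of A: FIRST(SS) = {c, ε}; FIRST(Sc) = {c}
FIRST(A) = {c, ε}


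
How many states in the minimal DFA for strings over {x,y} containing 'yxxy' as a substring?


KMP-style automaton: 4 progress states + 1 absorbing accept = 5
Minimal DFA: 5 states


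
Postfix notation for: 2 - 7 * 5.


* has higher precedence, evaluate 7*5 first
Postfix: 2 7 5 * -


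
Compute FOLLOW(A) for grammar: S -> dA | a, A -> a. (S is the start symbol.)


$ ∈ FOLLOW(S). For each A -> αBβ: add FIRST(β)\{ε} to FOLLOW(B); if β nullable, add FOLLOW(A).
FOLLOW(A) = {$}


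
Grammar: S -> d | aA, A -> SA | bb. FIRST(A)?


Per alternative of A: FIRST(SA) = {a, d}; FIRST(bb) = {b}
FIRST(A) = {a, b, d}


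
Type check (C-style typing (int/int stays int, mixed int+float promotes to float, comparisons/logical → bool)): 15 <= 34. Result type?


Operand types: int <= int
Rule: comparison yields bool
Result type: bool


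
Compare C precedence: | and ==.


'==' is equality (level 6); '|' is bitwise OR (level 3)
Higher level binds tighter
'==' has higher precedence than '|'


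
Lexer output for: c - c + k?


Scan left to right, longest-match per lexeme
Tokens: ID(c), OP(-), ID(c), OP(+), ID(k)


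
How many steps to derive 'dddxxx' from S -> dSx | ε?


Derivation: S => dSx => ddSxx => dddSxxx => dddxxx
Steps: 4


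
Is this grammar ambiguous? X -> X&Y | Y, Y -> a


precedence layered via separate nonterminal Y: deterministic
Unambiguous


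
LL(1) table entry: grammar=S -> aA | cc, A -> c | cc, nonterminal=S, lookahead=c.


For [S, c]: 'c' ∈ FIRST(cc)
Entry: S -> cc


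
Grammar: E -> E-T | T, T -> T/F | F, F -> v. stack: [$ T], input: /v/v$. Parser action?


shift '/' to continue T -> T/F
Action: shift


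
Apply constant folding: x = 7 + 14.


7 + 14 = 21 at compile time
Optimized: x = 21


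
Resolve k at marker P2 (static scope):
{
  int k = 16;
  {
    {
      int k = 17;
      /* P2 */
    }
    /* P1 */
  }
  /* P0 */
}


k declared in the same block as P2
k = 17


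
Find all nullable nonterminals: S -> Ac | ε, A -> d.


A nonterminal is nullable iff some alternative derives ε (directly, or every symbol in it is nullable)
Nullable: {S}


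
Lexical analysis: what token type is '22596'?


Pattern: digits only
Type: INTEGER_LITERAL


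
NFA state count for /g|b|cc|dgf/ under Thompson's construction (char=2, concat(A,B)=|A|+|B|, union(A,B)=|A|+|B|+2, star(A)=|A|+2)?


Syntax tree has 7 char leaf(s), 3 union(s), 0 star(s)
chars contribute 7×2 = 14; each union adds +2; each star adds +2
Total: 14 + 6 + 0 = 20 states


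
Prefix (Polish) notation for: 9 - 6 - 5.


left-to-right (same/higher precedence on left): tree is (- (- 9 6) 5)
Prefix: - - 9 6 5


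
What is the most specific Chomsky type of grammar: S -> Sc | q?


Left-linear: every RHS is a terminal or one nonterminal followed by a terminal
Classification: Type 3 (Regular)


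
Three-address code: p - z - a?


Break into single-operator statements:
t1 = p - z
t2 = t1 - a
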